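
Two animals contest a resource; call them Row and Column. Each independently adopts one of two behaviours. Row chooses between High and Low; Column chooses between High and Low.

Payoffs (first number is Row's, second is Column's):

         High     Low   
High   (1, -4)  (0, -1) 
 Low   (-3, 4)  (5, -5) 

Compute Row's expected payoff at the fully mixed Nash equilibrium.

5/9

First find y, the probability Column plays High, from Row's indifference between High and Low: y = −3y + 5(1−y), giving y = 5/9.
Since Row is indifferent in equilibrium, Row's expected payoff equals the payoff from either row against (5/9, 4/9). Using High: (5/9) = 5/9.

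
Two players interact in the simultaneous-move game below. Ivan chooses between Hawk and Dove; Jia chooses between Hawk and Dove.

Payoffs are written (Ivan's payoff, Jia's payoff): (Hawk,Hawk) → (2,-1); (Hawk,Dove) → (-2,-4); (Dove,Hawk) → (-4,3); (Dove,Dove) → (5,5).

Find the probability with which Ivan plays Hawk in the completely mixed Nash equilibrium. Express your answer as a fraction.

Let r be the probability that Ivan plays Hawk. In a completely mixed equilibrium, Jia must be indifferent between Hawk and Dove.
Jia's expected payoff from Hawk is −r + 3(1−r); from Dove it is −4r + 5(1−r).
Setting these equal: −4r + 3 = −9r + 5, so r = 2/5.

2/5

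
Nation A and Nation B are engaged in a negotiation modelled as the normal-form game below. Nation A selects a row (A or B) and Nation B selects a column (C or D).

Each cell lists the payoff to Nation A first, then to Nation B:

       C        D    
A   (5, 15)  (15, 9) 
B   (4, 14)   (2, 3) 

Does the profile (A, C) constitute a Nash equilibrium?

Yes

At (A, C), Nation A earns 5; switching to B would give 4, so Nation A has no profitable deviation.
Nation B earns 15; switching to D would give 9, so Nation B has no profitable deviation.
Neither player can gain by a unilateral deviation, so this profile is a Nash equilibrium.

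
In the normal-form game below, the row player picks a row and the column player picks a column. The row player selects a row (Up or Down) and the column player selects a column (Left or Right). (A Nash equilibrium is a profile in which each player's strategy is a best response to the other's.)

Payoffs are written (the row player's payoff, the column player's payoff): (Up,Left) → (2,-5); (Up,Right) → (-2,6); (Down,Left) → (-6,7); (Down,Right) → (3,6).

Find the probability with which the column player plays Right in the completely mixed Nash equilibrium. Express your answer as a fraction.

Let q be the probability that the column player plays Left. In a completely mixed equilibrium, the row player must be indifferent between Up and Down.
The row player's expected payoff from Up is 2q − 2(1−q); from Down it is −6q + 3(1−q).
Setting these equal: 4q − 2 = −9q + 3, so q = 5/13.
Therefore the column player plays Right with probability 1 − 5/13 = 8/13.

8/13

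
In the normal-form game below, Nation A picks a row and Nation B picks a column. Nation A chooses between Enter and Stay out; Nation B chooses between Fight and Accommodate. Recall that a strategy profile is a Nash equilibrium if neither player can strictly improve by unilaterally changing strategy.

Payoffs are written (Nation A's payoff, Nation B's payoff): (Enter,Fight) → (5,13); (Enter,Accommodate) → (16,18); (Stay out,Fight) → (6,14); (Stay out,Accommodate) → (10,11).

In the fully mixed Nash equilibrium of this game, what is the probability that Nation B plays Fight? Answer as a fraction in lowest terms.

6/7

Let y be the probability that Nation B plays Fight. In a completely mixed equilibrium, Nation A must be indifferent between Enter and Stay out.
Nation A's expected payoff from Enter is 5y + 16(1−y); from Stay out it is 6y + 10(1−y).
Setting these equal: −11y + 16 = −4y + 10, so y = 6/7.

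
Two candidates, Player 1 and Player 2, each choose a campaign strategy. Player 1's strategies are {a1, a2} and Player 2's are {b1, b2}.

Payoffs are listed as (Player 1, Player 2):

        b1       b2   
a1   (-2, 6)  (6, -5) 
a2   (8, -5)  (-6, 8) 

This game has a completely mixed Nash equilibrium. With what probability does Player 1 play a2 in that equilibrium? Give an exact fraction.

Let p be the probability that Player 1 plays a1. In a completely mixed equilibrium, Player 2 must be indifferent between b1 and b2.
Player 2's expected payoff from b1 is 6p − 5(1−p); from b2 it is −5p + 8(1−p).
Setting these equal: 11p − 5 = −13p + 8, so p = 13/24.
Therefore Player 1 plays a2 with probability 1 − 13/24 = 11/24.

11/24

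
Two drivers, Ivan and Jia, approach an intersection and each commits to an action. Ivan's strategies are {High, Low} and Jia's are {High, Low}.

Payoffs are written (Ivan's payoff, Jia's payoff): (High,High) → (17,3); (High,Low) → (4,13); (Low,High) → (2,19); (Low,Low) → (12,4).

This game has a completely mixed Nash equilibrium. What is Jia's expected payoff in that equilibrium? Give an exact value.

First find x, the probability Ivan plays High, from Jia's indifference between High and Low: 3x + 19(1−x) = 13x + 4(1−x), giving x = 3/5.
Since Jia is indifferent in equilibrium, Jia's expected payoff equals the payoff from either column against (3/5, 2/5). Using High: 3(3/5) + 19(2/5) = 47/5.

47/5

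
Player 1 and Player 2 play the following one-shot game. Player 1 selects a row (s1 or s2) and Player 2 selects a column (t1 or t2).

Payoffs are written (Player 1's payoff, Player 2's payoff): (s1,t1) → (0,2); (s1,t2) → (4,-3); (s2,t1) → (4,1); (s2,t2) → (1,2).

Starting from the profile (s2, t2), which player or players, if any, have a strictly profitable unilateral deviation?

Player 1

Player 1 at (s2, t2) earns 1; deviating to s1 yields 4 — a strict improvement.
Player 2 earns 2; deviating to t1 yields 1 — not better.
Only Player 1 has a strictly profitable deviation.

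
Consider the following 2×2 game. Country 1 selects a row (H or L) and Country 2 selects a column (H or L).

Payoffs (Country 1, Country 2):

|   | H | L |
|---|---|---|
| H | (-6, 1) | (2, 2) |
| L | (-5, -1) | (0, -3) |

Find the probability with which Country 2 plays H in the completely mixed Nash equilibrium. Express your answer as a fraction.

Let y be the probability that Country 2 plays H. In a completely mixed equilibrium, Country 1 must be indifferent between H and L.
Country 1's expected payoff from H is −6y + 2(1−y); from L it is −5y.
Setting these equal: −8y + 2 = −5y, so y = 2/3.

2/3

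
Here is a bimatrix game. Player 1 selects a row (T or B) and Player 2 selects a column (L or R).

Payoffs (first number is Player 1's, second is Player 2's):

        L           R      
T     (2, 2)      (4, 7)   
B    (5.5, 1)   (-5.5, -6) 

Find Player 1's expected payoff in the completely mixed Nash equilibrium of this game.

33/13

First find q, the probability Player 2 plays L, from Player 1's indifference between T and B: 2q + 4(1−q) = 5.5q − 5.5(1−q), giving q = 19/26.
Since Player 1 is indifferent in equilibrium, Player 1's expected payoff equals the payoff from either row against (19/26, 7/26). Using T: 2(19/26) + 4(7/26) = 33/13.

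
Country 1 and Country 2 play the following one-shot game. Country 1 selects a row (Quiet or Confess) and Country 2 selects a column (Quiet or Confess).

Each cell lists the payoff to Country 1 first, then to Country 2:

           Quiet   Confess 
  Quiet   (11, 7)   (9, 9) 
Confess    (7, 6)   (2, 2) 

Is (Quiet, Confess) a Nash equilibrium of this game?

At (Quiet, Confess), Country 1 earns 9; switching to Confess would give 2, so Country 1 has no profitable deviation.
Country 2 earns 9; switching to Quiet would give 7, so Country 2 has no profitable deviation.
Neither player can gain by a unilateral deviation, so this profile is a Nash equilibrium.

Yes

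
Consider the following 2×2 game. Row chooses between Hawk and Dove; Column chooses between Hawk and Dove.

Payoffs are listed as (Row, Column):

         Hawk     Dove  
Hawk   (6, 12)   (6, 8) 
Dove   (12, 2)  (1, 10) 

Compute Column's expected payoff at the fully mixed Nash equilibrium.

First find x, the probability Row plays Hawk, from Column's indifference between Hawk and Dove: 12x + 2(1−x) = 8x + 10(1−x), giving x = 2/3.
Since Column is indifferent in equilibrium, Column's expected payoff equals the payoff from either column against (2/3, 1/3). Using Hawk: 12(2/3) + 2(1/3) = 26/3.

26/3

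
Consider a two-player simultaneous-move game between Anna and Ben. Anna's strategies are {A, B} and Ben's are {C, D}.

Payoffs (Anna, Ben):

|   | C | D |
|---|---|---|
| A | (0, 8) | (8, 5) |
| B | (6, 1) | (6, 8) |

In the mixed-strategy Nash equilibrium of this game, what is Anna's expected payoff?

6

First find q, the probability Ben plays C, from Anna's indifference between A and B: 8(1−q) = 6q + 6(1−q), giving q = 1/4.
Since Anna is indifferent in equilibrium, Anna's expected payoff equals the payoff from either row against (1/4, 3/4). Using A: 8(3/4) = 6.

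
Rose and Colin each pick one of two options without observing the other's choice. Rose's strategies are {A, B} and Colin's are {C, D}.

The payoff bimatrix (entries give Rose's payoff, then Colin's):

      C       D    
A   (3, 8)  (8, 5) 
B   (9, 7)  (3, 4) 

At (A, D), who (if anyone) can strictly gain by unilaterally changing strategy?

Rose at (A, D) earns 8; deviating to B yields 3 — not better.
Colin earns 5; deviating to C yields 8 — a strict improvement.
Only Colin has a strictly profitable deviation.

Colin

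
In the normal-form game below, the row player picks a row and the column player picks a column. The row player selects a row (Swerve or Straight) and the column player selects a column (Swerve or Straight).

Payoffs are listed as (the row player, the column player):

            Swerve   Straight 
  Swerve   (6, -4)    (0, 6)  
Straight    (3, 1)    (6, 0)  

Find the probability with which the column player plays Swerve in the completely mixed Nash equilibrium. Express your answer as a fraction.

Let q be the probability that the column player plays Swerve. In a completely mixed equilibrium, the row player must be indifferent between Swerve and Straight.
The row player's expected payoff from Swerve is 6q; from Straight it is 3q + 6(1−q).
Setting these equal: 6q = −3q + 6, so q = 2/3.

2/3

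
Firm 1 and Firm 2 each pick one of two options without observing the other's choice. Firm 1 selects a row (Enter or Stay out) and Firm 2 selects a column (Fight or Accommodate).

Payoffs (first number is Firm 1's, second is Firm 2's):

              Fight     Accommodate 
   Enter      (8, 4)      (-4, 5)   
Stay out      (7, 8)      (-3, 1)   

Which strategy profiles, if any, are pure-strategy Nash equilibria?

(Enter, Fight): Firm 2 prefers Accommodate (5 > 4) — not an equilibrium.
(Enter, Accommodate): Firm 1 prefers Stay out (-3 > -4) — not an equilibrium.
(Stay out, Fight): Firm 1 prefers Enter (8 > 7) — not an equilibrium.
(Stay out, Accommodate): Firm 2 prefers Fight (8 > 1) — not an equilibrium.

none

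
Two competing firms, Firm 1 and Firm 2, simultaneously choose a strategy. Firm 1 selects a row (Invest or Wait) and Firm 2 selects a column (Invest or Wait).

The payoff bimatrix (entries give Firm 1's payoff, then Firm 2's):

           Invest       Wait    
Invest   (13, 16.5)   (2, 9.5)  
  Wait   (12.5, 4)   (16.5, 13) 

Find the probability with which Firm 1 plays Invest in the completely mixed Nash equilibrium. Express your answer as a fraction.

Let x be the probability that Firm 1 plays Invest. In a completely mixed equilibrium, Firm 2 must be indifferent between Invest and Wait.
Firm 2's expected payoff from Invest is 16.5x + 4(1−x); from Wait it is 9.5x + 13(1−x).
Setting these equal: 12.5x + 4 = −3.5x + 13, so x = 9/16.

9/16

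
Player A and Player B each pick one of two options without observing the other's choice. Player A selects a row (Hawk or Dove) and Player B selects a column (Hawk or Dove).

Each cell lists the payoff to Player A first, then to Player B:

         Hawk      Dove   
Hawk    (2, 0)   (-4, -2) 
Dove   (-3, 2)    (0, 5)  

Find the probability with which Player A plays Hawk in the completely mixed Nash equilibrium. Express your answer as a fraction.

Let p be the probability that Player A plays Hawk. In a completely mixed equilibrium, Player B must be indifferent between Hawk and Dove.
Player B's expected payoff from Hawk is 2(1−p); from Dove it is −2p + 5(1−p).
Setting these equal: −2p + 2 = −7p + 5, so p = 3/5.

3/5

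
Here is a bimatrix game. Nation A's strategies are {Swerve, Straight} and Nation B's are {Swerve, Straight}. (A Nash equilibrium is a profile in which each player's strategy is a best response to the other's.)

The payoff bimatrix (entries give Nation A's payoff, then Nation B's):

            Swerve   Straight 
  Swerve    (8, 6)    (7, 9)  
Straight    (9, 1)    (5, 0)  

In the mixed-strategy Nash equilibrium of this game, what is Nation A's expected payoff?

23/3

First find q, the probability Nation B plays Swerve, from Nation A's indifference between Swerve and Straight: 8q + 7(1−q) = 9q + 5(1−q), giving q = 2/3.
Since Nation A is indifferent in equilibrium, Nation A's expected payoff equals the payoff from either row against (2/3, 1/3). Using Swerve: 8(2/3) + 7(1/3) = 23/3.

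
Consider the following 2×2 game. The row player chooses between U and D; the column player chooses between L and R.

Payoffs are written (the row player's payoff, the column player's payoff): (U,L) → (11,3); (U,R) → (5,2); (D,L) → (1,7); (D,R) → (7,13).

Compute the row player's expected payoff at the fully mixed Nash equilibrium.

6

First find y, the probability the column player plays L, from the row player's indifference between U and D: 11y + 5(1−y) = y + 7(1−y), giving y = 1/6.
Since the row player is indifferent in equilibrium, the row player's expected payoff equals the payoff from either row against (1/6, 5/6). Using U: 11(1/6) + 5(5/6) = 6.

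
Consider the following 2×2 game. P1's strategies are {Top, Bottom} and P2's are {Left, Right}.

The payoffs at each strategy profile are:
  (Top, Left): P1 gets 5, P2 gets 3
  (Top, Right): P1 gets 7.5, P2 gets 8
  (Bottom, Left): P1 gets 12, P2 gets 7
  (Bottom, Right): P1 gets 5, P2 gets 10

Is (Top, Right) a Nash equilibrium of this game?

Yes

At (Top, Right), P1 earns 7.5; switching to Bottom would give 5, so P1 has no profitable deviation.
P2 earns 8; switching to Left would give 3, so P2 has no profitable deviation.
Neither player can gain by a unilateral deviation, so this profile is a Nash equilibrium.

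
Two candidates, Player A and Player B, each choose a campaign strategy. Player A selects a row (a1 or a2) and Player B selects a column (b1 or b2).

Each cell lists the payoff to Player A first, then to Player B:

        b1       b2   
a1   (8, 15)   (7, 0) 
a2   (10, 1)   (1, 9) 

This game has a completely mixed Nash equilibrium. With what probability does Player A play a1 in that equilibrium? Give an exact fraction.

Let x be the probability that Player A plays a1. In a completely mixed equilibrium, Player B must be indifferent between b1 and b2.
Player B's expected payoff from b1 is 15x + (1−x); from b2 it is 9(1−x).
Setting these equal: 14x + 1 = −9x + 9, so x = 8/23.

8/23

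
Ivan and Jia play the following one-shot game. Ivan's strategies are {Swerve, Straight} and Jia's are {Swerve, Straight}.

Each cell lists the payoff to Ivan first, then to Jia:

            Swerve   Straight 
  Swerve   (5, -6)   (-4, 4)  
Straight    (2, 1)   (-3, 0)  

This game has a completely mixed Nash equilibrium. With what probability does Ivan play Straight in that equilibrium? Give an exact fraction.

Let r be the probability that Ivan plays Swerve. In a completely mixed equilibrium, Jia must be indifferent between Swerve and Straight.
Jia's expected payoff from Swerve is −6r + (1−r); from Straight it is 4r.
Setting these equal: −7r + 1 = 4r, so r = 1/11.
Therefore Ivan plays Straight with probability 1 − 1/11 = 10/11.

10/11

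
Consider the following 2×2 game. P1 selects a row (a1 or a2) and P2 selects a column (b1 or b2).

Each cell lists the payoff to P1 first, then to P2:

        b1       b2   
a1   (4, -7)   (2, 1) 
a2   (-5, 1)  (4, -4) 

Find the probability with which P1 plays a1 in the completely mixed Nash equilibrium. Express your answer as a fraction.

Let r be the probability that P1 plays a1. In a completely mixed equilibrium, P2 must be indifferent between b1 and b2.
P2's expected payoff from b1 is −7r + (1−r); from b2 it is r − 4(1−r).
Setting these equal: −8r + 1 = 5r − 4, so r = 5/13.

5/13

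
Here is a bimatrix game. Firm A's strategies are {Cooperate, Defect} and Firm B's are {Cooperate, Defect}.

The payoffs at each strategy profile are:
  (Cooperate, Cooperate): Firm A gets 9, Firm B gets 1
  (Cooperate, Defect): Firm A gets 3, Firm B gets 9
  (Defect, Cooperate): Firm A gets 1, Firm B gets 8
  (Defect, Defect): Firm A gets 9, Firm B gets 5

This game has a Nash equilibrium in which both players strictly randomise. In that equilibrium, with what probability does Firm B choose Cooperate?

Let y be the probability that Firm B plays Cooperate. In a completely mixed equilibrium, Firm A must be indifferent between Cooperate and Defect.
Firm A's expected payoff from Cooperate is 9y + 3(1−y); from Defect it is y + 9(1−y).
Setting these equal: 6y + 3 = −8y + 9, so y = 3/7.

3/7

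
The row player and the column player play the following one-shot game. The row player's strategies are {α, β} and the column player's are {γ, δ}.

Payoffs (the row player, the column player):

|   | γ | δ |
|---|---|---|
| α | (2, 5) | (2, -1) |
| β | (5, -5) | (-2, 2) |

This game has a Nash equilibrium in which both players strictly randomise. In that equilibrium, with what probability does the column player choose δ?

3/7

Let c be the probability that the column player plays γ. In a completely mixed equilibrium, the row player must be indifferent between α and β.
The row player's expected payoff from α is 2c + 2(1−c); from β it is 5c − 2(1−c).
Setting these equal: 2 = 7c − 2, so c = 4/7.
Therefore the column player plays δ with probability 1 − 4/7 = 3/7.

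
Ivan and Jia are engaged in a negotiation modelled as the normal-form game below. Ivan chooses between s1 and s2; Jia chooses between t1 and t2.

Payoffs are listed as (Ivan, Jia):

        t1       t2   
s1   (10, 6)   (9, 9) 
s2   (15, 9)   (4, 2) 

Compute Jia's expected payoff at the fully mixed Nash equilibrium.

69/10

First find x, the probability Ivan plays s1, from Jia's indifference between t1 and t2: 6x + 9(1−x) = 9x + 2(1−x), giving x = 7/10.
Since Jia is indifferent in equilibrium, Jia's expected payoff equals the payoff from either column against (7/10, 3/10). Using t1: 6(7/10) + 9(3/10) = 69/10.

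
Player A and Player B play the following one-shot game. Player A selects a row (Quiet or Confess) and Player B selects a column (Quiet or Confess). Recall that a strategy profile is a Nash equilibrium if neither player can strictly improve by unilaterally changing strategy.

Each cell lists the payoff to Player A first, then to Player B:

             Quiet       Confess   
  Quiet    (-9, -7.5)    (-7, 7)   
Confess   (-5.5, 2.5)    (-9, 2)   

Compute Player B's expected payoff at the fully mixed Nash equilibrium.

First find x, the probability Player A plays Quiet, from Player B's indifference between Quiet and Confess: −7.5x + 2.5(1−x) = 7x + 2(1−x), giving x = 1/30.
Since Player B is indifferent in equilibrium, Player B's expected payoff equals the payoff from either column against (1/30, 29/30). Using Quiet: −7.5(1/30) + 2.5(29/30) = 13/6.

13/6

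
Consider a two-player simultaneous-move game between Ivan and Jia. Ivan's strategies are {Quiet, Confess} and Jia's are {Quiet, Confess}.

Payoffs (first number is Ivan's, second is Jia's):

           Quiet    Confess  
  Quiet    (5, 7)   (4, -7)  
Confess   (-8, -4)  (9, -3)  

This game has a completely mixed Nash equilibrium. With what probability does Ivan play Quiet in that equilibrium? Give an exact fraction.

1/15

Let r be the probability that Ivan plays Quiet. In a completely mixed equilibrium, Jia must be indifferent between Quiet and Confess.
Jia's expected payoff from Quiet is 7r − 4(1−r); from Confess it is −7r − 3(1−r).
Setting these equal: 11r − 4 = −4r − 3, so r = 1/15.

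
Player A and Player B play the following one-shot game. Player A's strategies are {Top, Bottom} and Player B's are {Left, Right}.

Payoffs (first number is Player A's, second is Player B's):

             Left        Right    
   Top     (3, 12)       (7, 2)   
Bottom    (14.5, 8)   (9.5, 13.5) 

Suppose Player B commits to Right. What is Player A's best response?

Against Right, Player A earns 7 from Top and 9.5 from Bottom.
So Bottom is the best response.

Bottom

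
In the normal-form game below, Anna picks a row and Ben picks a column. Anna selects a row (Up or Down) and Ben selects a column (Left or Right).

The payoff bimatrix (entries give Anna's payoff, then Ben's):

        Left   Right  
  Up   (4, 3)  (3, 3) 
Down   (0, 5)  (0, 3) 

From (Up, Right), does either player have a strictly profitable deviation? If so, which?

Anna at (Up, Right) earns 3; deviating to Down yields 0 — not better.
Ben earns 3; deviating to Left yields 3 — not better.
Neither player can strictly improve; the profile is a Nash equilibrium.

Neither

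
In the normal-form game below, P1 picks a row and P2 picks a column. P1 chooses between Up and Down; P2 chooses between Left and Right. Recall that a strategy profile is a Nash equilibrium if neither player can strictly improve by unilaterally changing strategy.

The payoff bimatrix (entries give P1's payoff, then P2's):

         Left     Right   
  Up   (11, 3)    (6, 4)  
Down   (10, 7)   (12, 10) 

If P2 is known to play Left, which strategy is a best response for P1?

Up

Against Left, P1 earns 11 from Up and 10 from Down.
So Up is the best response.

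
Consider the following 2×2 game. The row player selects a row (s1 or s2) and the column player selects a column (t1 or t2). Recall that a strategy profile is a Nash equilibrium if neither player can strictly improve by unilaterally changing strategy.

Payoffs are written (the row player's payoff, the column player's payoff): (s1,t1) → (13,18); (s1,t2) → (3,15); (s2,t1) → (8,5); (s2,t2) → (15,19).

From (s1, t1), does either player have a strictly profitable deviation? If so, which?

The row player at (s1, t1) earns 13; deviating to s2 yields 8 — not better.
The column player earns 18; deviating to t2 yields 15 — not better.
Neither player can strictly improve; the profile is a Nash equilibrium.

Neither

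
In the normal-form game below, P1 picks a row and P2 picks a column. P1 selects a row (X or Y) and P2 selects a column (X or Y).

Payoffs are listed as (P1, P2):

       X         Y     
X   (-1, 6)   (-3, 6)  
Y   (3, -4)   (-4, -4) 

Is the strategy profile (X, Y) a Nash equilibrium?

At (X, Y), P1 earns -3; switching to Y would give -4, so P1 has no profitable deviation.
P2 earns 6; switching to X would give 6, so P2 has no profitable deviation.
Neither player can gain by a unilateral deviation, so this profile is a Nash equilibrium.

Yes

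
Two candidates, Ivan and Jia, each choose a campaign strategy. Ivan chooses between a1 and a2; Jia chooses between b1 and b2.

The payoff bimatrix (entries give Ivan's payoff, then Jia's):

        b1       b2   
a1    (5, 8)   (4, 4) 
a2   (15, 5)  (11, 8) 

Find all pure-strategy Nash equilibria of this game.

(a1, b1): Ivan prefers a2 (15 > 5) — not an equilibrium.
(a1, b2): Ivan prefers a2 (11 > 4); Jia prefers b1 (8 > 4) — not an equilibrium.
(a2, b1): Jia prefers b2 (8 > 5) — not an equilibrium.
(a2, b2): Ivan gets 11 ≥ 4 from a1, and Jia gets 8 ≥ 5 from b1 — Nash equilibrium.

(a2, b2)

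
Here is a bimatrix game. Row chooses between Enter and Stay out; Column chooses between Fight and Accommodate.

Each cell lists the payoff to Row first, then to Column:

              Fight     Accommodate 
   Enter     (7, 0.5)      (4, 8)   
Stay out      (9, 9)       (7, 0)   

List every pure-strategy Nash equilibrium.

(Stay out, Fight)

(Enter, Fight): Row prefers Stay out (9 > 7); Column prefers Accommodate (8 > 0.5) — not an equilibrium.
(Enter, Accommodate): Row prefers Stay out (7 > 4) — not an equilibrium.
(Stay out, Fight): Row gets 9 ≥ 7 from Enter, and Column gets 9 ≥ 0 from Accommodate — Nash equilibrium.
(Stay out, Accommodate): Column prefers Fight (9 > 0) — not an equilibrium.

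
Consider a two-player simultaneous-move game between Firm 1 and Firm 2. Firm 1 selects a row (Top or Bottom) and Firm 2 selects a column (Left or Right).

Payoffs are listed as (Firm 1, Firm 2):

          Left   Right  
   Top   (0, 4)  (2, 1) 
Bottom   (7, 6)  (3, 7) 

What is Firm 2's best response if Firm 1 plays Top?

Left

Against Top, Firm 2 earns 4 from Left and 1 from Right.
So Left is the best response.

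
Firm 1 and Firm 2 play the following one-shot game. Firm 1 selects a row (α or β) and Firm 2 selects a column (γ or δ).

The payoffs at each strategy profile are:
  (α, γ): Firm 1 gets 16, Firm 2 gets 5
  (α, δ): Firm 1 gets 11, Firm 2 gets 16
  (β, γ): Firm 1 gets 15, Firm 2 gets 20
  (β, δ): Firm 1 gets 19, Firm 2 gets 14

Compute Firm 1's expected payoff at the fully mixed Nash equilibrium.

First find y, the probability Firm 2 plays γ, from Firm 1's indifference between α and β: 16y + 11(1−y) = 15y + 19(1−y), giving y = 8/9.
Since Firm 1 is indifferent in equilibrium, Firm 1's expected payoff equals the payoff from either row against (8/9, 1/9). Using α: 16(8/9) + 11(1/9) = 139/9.

139/9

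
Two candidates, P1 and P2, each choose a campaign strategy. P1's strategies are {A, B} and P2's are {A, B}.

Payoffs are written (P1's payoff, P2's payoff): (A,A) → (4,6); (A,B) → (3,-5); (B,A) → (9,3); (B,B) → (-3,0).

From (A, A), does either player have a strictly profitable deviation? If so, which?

P1

P1 at (A, A) earns 4; deviating to B yields 9 — a strict improvement.
P2 earns 6; deviating to B yields -5 — not better.
Only P1 has a strictly profitable deviation.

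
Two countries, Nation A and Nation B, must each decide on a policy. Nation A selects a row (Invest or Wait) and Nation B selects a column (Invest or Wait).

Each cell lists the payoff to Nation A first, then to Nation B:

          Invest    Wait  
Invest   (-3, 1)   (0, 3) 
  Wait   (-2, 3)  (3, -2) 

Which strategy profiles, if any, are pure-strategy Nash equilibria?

(Wait, Invest)

(Invest, Invest): Nation A prefers Wait (-2 > -3); Nation B prefers Wait (3 > 1) — not an equilibrium.
(Invest, Wait): Nation A prefers Wait (3 > 0) — not an equilibrium.
(Wait, Invest): Nation A gets -2 ≥ -3 from Invest, and Nation B gets 3 ≥ -2 from Wait — Nash equilibrium.
(Wait, Wait): Nation B prefers Invest (3 > -2) — not an equilibrium.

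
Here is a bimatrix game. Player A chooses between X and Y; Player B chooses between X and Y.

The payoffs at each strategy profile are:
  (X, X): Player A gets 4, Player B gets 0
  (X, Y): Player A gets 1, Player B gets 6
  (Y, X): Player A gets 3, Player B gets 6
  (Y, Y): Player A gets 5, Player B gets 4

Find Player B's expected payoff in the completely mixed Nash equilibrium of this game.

First find p, the probability Player A plays X, from Player B's indifference between X and Y: 6(1−p) = 6p + 4(1−p), giving p = 1/4.
Since Player B is indifferent in equilibrium, Player B's expected payoff equals the payoff from either column against (1/4, 3/4). Using X: 6(3/4) = 9/2.

9/2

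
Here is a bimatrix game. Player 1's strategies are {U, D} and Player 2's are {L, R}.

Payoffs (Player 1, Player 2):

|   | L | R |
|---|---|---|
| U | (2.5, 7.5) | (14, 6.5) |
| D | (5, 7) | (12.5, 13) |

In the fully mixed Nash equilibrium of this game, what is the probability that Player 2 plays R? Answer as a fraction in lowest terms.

5/8

Let c be the probability that Player 2 plays L. In a completely mixed equilibrium, Player 1 must be indifferent between U and D.
Player 1's expected payoff from U is 2.5c + 14(1−c); from D it is 5c + 12.5(1−c).
Setting these equal: −11.5c + 14 = −7.5c + 12.5, so c = 3/8.
Therefore Player 2 plays R with probability 1 − 3/8 = 5/8.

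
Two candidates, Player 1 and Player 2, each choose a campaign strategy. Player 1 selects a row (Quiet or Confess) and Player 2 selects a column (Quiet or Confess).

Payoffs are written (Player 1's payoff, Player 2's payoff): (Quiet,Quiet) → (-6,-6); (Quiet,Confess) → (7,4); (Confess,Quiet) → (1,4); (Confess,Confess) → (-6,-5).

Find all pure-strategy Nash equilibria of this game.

(Quiet, Confess) and (Confess, Quiet)

(Quiet, Quiet): Player 1 prefers Confess (1 > -6); Player 2 prefers Confess (4 > -6) — not an equilibrium.
(Quiet, Confess): Player 1 gets 7 ≥ -6 from Confess, and Player 2 gets 4 ≥ -6 from Quiet — Nash equilibrium.
(Confess, Quiet): Player 1 gets 1 ≥ -6 from Quiet, and Player 2 gets 4 ≥ -5 from Confess — Nash equilibrium.
(Confess, Confess): Player 1 prefers Quiet (7 > -6); Player 2 prefers Quiet (4 > -5) — not an equilibrium.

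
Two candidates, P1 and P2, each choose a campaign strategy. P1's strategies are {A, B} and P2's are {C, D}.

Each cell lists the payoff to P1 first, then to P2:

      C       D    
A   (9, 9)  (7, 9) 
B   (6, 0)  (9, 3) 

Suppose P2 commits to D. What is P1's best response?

Against D, P1 earns 7 from A and 9 from B.
So B is the best response.

B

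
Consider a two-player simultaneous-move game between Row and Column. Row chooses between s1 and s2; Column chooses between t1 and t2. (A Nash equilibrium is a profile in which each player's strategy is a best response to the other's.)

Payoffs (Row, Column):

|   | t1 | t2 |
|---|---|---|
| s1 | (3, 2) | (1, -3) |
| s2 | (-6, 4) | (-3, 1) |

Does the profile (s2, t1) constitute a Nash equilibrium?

No

At (s2, t1), Row earns -6; switching to s1 would give 3, so Row would deviate.
Column earns 4; switching to t2 would give 1, so Column has no profitable deviation.
Since at least one player can profitably deviate, this is not a Nash equilibrium.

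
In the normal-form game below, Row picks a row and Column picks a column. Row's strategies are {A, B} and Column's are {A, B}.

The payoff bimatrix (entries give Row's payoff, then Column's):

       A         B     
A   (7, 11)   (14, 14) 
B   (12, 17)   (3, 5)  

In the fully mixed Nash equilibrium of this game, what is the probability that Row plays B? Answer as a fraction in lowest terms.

Let r be the probability that Row plays A. In a completely mixed equilibrium, Column must be indifferent between A and B.
Column's expected payoff from A is 11r + 17(1−r); from B it is 14r + 5(1−r).
Setting these equal: −6r + 17 = 9r + 5, so r = 4/5.
Therefore Row plays B with probability 1 − 4/5 = 1/5.

1/5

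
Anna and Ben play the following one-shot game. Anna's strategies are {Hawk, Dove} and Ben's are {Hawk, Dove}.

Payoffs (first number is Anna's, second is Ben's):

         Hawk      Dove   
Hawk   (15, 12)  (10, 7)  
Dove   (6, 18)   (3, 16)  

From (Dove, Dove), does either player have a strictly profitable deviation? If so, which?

Anna at (Dove, Dove) earns 3; deviating to Hawk yields 10 — a strict improvement.
Ben earns 16; deviating to Hawk yields 18 — a strict improvement.
Both Anna and Ben have strictly profitable deviations.

Both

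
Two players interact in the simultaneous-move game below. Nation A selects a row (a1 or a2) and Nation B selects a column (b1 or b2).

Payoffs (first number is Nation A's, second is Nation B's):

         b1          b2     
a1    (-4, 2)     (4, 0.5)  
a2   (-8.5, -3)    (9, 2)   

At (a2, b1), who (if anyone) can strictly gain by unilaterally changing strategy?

Both

Nation A at (a2, b1) earns -8.5; deviating to a1 yields -4 — a strict improvement.
Nation B earns -3; deviating to b2 yields 2 — a strict improvement.
Both Nation A and Nation B have strictly profitable deviations.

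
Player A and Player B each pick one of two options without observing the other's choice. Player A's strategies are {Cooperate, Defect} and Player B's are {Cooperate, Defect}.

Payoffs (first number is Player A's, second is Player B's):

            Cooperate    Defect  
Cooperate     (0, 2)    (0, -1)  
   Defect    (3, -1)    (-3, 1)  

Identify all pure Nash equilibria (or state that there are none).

(Cooperate, Cooperate): Player A prefers Defect (3 > 0) — not an equilibrium.
(Cooperate, Defect): Player B prefers Cooperate (2 > -1) — not an equilibrium.
(Defect, Cooperate): Player B prefers Defect (1 > -1) — not an equilibrium.
(Defect, Defect): Player A prefers Cooperate (0 > -3) — not an equilibrium.

none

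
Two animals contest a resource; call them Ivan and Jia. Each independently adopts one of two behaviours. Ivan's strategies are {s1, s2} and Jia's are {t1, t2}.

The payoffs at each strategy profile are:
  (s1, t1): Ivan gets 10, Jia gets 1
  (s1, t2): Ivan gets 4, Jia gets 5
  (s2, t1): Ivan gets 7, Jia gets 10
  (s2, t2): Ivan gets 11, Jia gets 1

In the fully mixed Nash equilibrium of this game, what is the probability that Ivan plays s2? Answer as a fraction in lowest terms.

4/13

Let r be the probability that Ivan plays s1. In a completely mixed equilibrium, Jia must be indifferent between t1 and t2.
Jia's expected payoff from t1 is r + 10(1−r); from t2 it is 5r + (1−r).
Setting these equal: −9r + 10 = 4r + 1, so r = 9/13.
Therefore Ivan plays s2 with probability 1 − 9/13 = 4/13.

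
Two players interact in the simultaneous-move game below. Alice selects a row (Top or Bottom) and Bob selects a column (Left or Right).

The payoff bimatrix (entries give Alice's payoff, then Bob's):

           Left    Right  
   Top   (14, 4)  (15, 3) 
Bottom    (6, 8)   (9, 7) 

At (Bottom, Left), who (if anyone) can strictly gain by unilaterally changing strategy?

Alice at (Bottom, Left) earns 6; deviating to Top yields 14 — a strict improvement.
Bob earns 8; deviating to Right yields 7 — not better.
Only Alice has a strictly profitable deviation.

Alice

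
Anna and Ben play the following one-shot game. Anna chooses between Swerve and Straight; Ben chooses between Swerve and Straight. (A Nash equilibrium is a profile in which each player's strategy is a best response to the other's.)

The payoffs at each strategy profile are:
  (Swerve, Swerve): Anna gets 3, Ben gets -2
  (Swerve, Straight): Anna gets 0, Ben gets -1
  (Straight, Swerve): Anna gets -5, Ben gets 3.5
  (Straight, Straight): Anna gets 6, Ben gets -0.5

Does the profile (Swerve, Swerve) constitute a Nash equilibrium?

No

At (Swerve, Swerve), Anna earns 3; switching to Straight would give -5, so Anna has no profitable deviation.
Ben earns -2; switching to Straight would give -1, so Ben would deviate.
Since at least one player can profitably deviate, this is not a Nash equilibrium.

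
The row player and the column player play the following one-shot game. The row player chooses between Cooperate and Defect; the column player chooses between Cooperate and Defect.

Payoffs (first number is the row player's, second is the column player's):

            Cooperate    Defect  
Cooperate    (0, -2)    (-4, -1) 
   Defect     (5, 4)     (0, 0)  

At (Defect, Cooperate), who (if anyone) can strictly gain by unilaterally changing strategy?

Neither

The row player at (Defect, Cooperate) earns 5; deviating to Cooperate yields 0 — not better.
The column player earns 4; deviating to Defect yields 0 — not better.
Neither player can strictly improve; the profile is a Nash equilibrium.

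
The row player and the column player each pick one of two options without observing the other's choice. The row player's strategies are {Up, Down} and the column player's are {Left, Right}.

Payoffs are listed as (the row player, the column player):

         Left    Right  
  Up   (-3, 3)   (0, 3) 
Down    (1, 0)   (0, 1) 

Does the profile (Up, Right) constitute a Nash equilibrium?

At (Up, Right), the row player earns 0; switching to Down would give 0, so the row player has no profitable deviation.
The column player earns 3; switching to Left would give 3, so the column player has no profitable deviation.
Neither player can gain by a unilateral deviation, so this profile is a Nash equilibrium.

Yes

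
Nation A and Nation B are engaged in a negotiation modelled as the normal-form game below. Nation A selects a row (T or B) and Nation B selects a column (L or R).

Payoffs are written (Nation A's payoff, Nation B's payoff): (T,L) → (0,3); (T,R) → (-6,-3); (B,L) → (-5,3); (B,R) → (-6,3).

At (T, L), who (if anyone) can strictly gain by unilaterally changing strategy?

Neither

Nation A at (T, L) earns 0; deviating to B yields -5 — not better.
Nation B earns 3; deviating to R yields -3 — not better.
Neither player can strictly improve; the profile is a Nash equilibrium.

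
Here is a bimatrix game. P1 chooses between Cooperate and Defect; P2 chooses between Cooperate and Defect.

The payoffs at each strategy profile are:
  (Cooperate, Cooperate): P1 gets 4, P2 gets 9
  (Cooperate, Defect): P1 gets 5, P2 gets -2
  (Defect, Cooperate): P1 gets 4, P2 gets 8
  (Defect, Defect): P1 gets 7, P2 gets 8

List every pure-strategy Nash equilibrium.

(Cooperate, Cooperate): P1 gets 4 ≥ 4 from Defect, and P2 gets 9 ≥ -2 from Defect — Nash equilibrium.
(Cooperate, Defect): P1 prefers Defect (7 > 5); P2 prefers Cooperate (9 > -2) — not an equilibrium.
(Defect, Cooperate): P1 gets 4 ≥ 4 from Cooperate, and P2 gets 8 ≥ 8 from Defect — Nash equilibrium.
(Defect, Defect): P1 gets 7 ≥ 5 from Cooperate, and P2 gets 8 ≥ 8 from Cooperate — Nash equilibrium.

(Cooperate, Cooperate) and (Defect, Cooperate) and (Defect, Defect)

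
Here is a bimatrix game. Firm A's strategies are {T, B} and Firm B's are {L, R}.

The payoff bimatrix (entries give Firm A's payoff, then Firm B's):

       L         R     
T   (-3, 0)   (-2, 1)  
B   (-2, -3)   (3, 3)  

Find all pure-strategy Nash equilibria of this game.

(B, R)

(T, L): Firm A prefers B (-2 > -3); Firm B prefers R (1 > 0) — not an equilibrium.
(T, R): Firm A prefers B (3 > -2) — not an equilibrium.
(B, L): Firm B prefers R (3 > -3) — not an equilibrium.
(B, R): Firm A gets 3 ≥ -2 from T, and Firm B gets 3 ≥ -3 from L — Nash equilibrium.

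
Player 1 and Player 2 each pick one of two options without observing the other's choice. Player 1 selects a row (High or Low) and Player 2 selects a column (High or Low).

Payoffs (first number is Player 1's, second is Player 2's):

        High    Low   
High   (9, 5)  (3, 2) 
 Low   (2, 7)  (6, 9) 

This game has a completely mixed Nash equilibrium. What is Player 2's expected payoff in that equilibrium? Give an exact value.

First find p, the probability Player 1 plays High, from Player 2's indifference between High and Low: 5p + 7(1−p) = 2p + 9(1−p), giving p = 2/5.
Since Player 2 is indifferent in equilibrium, Player 2's expected payoff equals the payoff from either column against (2/5, 3/5). Using High: 5(2/5) + 7(3/5) = 31/5.

31/5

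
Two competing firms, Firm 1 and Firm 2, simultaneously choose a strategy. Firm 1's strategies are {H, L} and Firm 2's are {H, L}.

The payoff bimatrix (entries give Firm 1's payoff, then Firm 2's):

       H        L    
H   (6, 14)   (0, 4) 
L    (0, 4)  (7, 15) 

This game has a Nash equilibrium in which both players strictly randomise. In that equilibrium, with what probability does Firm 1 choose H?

11/21

Let p be the probability that Firm 1 plays H. In a completely mixed equilibrium, Firm 2 must be indifferent between H and L.
Firm 2's expected payoff from H is 14p + 4(1−p); from L it is 4p + 15(1−p).
Setting these equal: 10p + 4 = −11p + 15, so p = 11/21.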